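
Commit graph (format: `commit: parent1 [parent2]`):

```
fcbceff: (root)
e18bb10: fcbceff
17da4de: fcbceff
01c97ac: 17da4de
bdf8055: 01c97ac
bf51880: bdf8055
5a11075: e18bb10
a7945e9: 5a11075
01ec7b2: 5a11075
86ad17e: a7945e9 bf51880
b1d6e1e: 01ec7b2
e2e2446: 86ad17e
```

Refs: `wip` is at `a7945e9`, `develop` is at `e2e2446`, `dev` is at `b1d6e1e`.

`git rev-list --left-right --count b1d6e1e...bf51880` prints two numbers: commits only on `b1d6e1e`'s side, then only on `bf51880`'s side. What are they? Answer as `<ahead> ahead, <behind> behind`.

4 ahead, 4 behind

Reachable from b1d6e1e: {01ec7b2, 5a11075, b1d6e1e, e18bb10, fcbceff}.
Reachable from bf51880: {01c97ac, 17da4de, bdf8055, bf51880, fcbceff}.
Only in b1d6e1e's history (ahead): {01ec7b2, 5a11075, b1d6e1e, e18bb10} — 4.
Only in bf51880's history (behind): {01c97ac, 17da4de, bdf8055, bf51880} — 4.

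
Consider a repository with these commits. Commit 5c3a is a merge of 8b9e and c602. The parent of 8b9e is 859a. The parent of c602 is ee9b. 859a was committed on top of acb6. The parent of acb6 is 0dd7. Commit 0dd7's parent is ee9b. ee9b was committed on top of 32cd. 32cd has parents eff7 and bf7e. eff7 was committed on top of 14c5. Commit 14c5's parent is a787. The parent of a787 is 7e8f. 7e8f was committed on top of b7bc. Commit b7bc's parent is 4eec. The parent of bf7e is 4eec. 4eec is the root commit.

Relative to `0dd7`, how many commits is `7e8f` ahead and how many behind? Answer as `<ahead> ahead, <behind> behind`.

Reachable from 7e8f: {4eec, 7e8f, b7bc}.
Reachable from 0dd7: {0dd7, 14c5, 32cd, 4eec, 7e8f, a787, b7bc, bf7e, ee9b, eff7}.
Only in 7e8f's history (ahead): {} — 0.
Only in 0dd7's history (behind): {0dd7, 14c5, 32cd, a787, bf7e, ee9b, eff7} — 7.

0 ahead, 7 behind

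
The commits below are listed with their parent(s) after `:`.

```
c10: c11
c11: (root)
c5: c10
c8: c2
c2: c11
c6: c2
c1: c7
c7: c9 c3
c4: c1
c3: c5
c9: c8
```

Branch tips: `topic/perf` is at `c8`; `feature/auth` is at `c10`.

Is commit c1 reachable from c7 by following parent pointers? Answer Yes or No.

Ancestors of c7: {c10, c11, c2, c3, c5, c7, c8, c9}.
c1 is not in that set, so it is not an ancestor of c7.

No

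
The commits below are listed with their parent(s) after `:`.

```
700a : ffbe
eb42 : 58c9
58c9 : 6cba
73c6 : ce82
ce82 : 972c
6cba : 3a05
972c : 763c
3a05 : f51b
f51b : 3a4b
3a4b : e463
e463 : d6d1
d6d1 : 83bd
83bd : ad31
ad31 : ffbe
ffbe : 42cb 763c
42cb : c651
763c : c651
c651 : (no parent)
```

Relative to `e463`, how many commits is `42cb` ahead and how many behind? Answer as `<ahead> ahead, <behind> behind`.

0 ahead, 6 behind

Reachable from 42cb: {42cb, c651}.
Reachable from e463: {42cb, 763c, 83bd, ad31, c651, d6d1, e463, ffbe}.
Only in 42cb's history (ahead): {} — 0.
Only in e463's history (behind): {763c, 83bd, ad31, d6d1, e463, ffbe} — 6.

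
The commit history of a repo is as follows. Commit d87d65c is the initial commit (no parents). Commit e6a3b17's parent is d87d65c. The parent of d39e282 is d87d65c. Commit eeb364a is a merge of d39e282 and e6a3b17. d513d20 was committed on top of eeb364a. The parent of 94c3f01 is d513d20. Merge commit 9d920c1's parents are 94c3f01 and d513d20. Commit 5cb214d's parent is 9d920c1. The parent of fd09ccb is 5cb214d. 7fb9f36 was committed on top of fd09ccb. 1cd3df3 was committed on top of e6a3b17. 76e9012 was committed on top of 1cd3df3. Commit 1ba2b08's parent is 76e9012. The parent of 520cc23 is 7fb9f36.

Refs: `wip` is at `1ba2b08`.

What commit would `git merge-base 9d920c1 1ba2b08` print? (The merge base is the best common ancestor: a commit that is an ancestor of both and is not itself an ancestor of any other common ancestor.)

e6a3b17

Ancestors of 9d920c1: {94c3f01, 9d920c1, d39e282, d513d20, d87d65c, e6a3b17, eeb364a}.
Ancestors of 1ba2b08: {1ba2b08, 1cd3df3, 76e9012, d87d65c, e6a3b17}.
Common ancestors: {d87d65c, e6a3b17}.
Among these, e6a3b17 is not an ancestor of any other common ancestor — it is the merge base.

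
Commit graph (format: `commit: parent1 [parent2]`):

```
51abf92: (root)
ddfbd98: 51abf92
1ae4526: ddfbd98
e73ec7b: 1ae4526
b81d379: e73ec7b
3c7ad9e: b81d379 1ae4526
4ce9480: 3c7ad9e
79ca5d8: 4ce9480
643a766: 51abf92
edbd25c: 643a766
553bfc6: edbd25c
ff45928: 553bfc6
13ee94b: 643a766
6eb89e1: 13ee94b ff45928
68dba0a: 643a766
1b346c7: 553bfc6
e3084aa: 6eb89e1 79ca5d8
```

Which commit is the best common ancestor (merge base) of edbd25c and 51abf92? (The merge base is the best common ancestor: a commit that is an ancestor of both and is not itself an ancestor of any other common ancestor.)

51abf92

Ancestors of edbd25c: {51abf92, 643a766, edbd25c}.
Ancestors of 51abf92: {51abf92}.
Common ancestors: {51abf92}.
The only common ancestor is 51abf92, so it is the merge base.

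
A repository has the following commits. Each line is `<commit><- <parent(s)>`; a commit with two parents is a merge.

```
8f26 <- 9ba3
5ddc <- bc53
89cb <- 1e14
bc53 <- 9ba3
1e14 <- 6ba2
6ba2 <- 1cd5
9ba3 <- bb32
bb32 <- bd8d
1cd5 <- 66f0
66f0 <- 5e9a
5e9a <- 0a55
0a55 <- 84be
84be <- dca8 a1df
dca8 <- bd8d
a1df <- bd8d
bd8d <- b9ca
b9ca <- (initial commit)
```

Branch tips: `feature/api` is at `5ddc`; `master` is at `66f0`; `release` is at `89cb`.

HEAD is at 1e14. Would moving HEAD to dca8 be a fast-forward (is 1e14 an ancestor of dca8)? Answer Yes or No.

No

A fast-forward from 1e14 to dca8 is possible iff 1e14 is an ancestor of dca8.
Ancestors of dca8: {b9ca, bd8d, dca8}.
1e14 is not among them, so fast-forward is not possible.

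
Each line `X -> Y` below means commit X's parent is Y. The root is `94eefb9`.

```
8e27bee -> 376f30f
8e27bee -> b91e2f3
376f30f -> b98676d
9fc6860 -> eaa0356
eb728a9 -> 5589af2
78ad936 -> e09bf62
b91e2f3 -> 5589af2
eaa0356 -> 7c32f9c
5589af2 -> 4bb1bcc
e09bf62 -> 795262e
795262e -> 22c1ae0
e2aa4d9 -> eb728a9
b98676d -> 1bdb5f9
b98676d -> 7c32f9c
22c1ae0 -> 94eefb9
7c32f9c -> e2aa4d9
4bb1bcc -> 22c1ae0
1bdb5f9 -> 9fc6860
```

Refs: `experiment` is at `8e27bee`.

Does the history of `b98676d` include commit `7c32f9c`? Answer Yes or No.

Yes

Ancestors of b98676d (commits reachable by following parents): {1bdb5f9, 22c1ae0, 4bb1bcc, 5589af2, 7c32f9c, 94eefb9, 9fc6860, b98676d, e2aa4d9, eaa0356, eb728a9}.
7c32f9c is in that set, so it is an ancestor of b98676d.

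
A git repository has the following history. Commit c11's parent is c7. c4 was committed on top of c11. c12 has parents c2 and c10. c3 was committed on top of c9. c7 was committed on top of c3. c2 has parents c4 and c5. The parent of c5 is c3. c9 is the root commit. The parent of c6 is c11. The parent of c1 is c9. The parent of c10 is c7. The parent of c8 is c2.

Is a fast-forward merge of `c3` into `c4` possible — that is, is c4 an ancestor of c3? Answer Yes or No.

No

A fast-forward from c4 to c3 is possible iff c4 is an ancestor of c3.
Ancestors of c3: {c3, c9}.
c4 is not among them, so fast-forward is not possible.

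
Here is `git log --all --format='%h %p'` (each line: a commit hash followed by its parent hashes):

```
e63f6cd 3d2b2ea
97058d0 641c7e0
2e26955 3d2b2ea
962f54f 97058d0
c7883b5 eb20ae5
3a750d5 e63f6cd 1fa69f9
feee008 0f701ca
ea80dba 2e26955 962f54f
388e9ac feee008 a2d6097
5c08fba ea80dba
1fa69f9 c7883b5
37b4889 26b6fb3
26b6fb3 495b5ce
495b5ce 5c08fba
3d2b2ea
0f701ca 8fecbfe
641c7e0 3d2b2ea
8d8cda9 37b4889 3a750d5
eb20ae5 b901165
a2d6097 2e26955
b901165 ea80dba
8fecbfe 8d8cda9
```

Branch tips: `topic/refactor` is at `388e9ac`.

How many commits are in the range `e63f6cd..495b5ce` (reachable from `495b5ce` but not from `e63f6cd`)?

Reachable from 495b5ce: {2e26955, 3d2b2ea, 495b5ce, 5c08fba, 641c7e0, 962f54f, 97058d0, ea80dba}.
Reachable from e63f6cd: {3d2b2ea, e63f6cd}.
In 495b5ce's history but not e63f6cd's: {2e26955, 495b5ce, 5c08fba, 641c7e0, 962f54f, 97058d0, ea80dba} — 7 commits.

7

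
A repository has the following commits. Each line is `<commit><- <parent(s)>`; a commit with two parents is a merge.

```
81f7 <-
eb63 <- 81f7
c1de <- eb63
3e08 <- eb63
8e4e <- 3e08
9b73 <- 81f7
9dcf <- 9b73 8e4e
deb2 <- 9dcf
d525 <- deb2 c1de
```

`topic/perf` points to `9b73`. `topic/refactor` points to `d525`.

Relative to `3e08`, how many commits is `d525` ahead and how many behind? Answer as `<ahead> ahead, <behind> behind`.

Reachable from d525: {3e08, 81f7, 8e4e, 9b73, 9dcf, c1de, d525, deb2, eb63}.
Reachable from 3e08: {3e08, 81f7, eb63}.
Only in d525's history (ahead): {8e4e, 9b73, 9dcf, c1de, d525, deb2} — 6.
Only in 3e08's history (behind): {} — 0.

6 ahead, 0 behind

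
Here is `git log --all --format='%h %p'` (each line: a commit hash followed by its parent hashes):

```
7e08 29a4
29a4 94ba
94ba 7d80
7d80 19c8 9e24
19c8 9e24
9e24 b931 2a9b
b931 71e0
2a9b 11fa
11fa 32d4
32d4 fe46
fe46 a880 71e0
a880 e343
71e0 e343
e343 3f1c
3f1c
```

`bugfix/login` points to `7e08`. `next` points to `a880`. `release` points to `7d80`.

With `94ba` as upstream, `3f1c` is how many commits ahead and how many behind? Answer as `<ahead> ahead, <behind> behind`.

0 ahead, 12 behind

Reachable from 3f1c: {3f1c}.
Reachable from 94ba: {11fa, 19c8, 2a9b, 32d4, 3f1c, 71e0, 7d80, 94ba, 9e24, a880, b931, e343, fe46}.
Only in 3f1c's history (ahead): {} — 0.
Only in 94ba's history (behind): {11fa, 19c8, 2a9b, 32d4, 71e0, 7d80, 94ba, 9e24, a880, b931, e343, fe46} — 12.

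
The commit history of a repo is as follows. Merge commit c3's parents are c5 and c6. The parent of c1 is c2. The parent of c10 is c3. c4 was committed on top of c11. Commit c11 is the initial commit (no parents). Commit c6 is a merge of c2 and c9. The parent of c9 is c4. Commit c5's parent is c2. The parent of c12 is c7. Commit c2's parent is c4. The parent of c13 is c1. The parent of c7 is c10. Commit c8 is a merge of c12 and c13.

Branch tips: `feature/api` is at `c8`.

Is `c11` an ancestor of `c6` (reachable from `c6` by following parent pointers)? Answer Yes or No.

Yes

Ancestors of c6 (commits reachable by following parents): {c11, c2, c4, c6, c9}.
c11 is in that set, so it is an ancestor of c6.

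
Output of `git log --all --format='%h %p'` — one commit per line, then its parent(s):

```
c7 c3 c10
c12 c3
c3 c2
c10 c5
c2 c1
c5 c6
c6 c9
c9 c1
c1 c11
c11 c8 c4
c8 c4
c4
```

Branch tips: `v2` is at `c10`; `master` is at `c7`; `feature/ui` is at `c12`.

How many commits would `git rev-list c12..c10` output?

Reachable from c10: {c1, c10, c11, c4, c5, c6, c8, c9}.
Reachable from c12: {c1, c11, c12, c2, c3, c4, c8}.
In c10's history but not c12's: {c10, c5, c6, c9} — 4 commits.

4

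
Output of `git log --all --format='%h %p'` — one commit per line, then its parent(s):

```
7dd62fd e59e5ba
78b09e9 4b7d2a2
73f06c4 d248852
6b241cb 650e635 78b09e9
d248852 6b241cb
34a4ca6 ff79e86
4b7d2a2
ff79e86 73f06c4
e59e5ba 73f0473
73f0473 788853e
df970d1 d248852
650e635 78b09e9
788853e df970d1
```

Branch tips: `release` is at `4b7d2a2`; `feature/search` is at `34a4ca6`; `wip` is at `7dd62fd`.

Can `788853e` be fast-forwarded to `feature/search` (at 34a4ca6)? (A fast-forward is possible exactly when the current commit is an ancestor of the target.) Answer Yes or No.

A fast-forward from 788853e to 34a4ca6 is possible iff 788853e is an ancestor of 34a4ca6.
Ancestors of 34a4ca6: {34a4ca6, 4b7d2a2, 650e635, 6b241cb, 73f06c4, 78b09e9, d248852, ff79e86}.
788853e is not among them, so fast-forward is not possible.

No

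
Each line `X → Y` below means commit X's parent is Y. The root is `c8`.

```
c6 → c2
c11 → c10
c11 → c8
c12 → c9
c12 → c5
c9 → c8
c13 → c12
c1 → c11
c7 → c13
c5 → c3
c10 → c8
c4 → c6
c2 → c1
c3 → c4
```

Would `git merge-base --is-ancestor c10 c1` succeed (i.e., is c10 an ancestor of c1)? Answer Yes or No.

Yes

Ancestors of c1 (commits reachable by following parents): {c1, c10, c11, c8}.
c10 is in that set, so it is an ancestor of c1.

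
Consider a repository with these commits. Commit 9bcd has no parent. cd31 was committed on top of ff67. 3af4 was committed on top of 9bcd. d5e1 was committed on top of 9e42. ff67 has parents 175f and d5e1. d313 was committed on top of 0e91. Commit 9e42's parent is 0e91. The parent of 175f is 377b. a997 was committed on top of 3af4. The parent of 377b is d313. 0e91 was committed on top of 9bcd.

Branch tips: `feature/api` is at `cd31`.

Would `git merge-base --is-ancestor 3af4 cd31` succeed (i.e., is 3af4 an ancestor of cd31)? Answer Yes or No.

Ancestors of cd31: {0e91, 175f, 377b, 9bcd, 9e42, cd31, d313, d5e1, ff67}.
3af4 is not in that set, so it is not an ancestor of cd31.

No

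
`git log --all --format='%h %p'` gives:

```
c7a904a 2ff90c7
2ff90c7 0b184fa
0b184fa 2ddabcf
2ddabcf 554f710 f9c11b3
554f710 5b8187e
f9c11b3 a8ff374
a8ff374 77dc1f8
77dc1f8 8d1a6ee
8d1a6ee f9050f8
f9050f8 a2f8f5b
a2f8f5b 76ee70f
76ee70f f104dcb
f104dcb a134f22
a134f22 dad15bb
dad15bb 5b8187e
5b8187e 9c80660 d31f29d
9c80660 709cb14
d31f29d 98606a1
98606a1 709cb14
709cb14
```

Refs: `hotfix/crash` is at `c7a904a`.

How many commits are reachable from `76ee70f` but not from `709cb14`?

8

Reachable from 76ee70f: {5b8187e, 709cb14, 76ee70f, 98606a1, 9c80660, a134f22, d31f29d, dad15bb, f104dcb}.
Reachable from 709cb14: {709cb14}.
In 76ee70f's history but not 709cb14's: {5b8187e, 76ee70f, 98606a1, 9c80660, a134f22, d31f29d, dad15bb, f104dcb} — 8 commits.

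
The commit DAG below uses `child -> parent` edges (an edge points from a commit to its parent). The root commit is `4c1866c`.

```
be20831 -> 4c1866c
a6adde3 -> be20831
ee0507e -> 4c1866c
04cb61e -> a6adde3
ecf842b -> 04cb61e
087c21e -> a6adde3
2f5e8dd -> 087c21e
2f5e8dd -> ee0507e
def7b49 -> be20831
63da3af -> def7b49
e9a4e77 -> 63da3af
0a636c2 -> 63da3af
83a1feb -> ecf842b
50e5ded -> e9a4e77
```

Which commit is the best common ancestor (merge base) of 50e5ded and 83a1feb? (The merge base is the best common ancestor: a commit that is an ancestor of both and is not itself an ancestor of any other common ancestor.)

be20831

Ancestors of 50e5ded: {4c1866c, 50e5ded, 63da3af, be20831, def7b49, e9a4e77}.
Ancestors of 83a1feb: {04cb61e, 4c1866c, 83a1feb, a6adde3, be20831, ecf842b}.
Common ancestors: {4c1866c, be20831}.
Among these, be20831 is not an ancestor of any other common ancestor — it is the merge base.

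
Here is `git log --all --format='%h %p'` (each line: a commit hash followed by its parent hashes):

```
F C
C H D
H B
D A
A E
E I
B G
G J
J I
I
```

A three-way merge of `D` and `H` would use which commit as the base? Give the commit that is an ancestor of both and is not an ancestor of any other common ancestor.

I

Ancestors of D: {A, D, E, I}.
Ancestors of H: {B, G, H, I, J}.
Common ancestors: {I}.
The only common ancestor is I, so it is the merge base.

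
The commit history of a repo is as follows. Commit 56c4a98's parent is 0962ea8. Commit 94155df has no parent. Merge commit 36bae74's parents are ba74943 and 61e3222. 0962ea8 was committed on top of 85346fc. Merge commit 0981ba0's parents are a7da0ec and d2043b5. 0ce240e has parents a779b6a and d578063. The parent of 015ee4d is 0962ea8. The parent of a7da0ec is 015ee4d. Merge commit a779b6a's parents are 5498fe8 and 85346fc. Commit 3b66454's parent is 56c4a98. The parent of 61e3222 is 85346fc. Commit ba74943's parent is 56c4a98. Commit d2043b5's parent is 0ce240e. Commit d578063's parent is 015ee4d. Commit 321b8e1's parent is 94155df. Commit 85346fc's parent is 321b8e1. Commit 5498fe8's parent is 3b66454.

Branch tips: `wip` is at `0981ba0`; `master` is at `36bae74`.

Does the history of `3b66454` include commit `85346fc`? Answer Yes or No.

Yes

Ancestors of 3b66454 (commits reachable by following parents): {0962ea8, 321b8e1, 3b66454, 56c4a98, 85346fc, 94155df}.
85346fc is in that set, so it is an ancestor of 3b66454.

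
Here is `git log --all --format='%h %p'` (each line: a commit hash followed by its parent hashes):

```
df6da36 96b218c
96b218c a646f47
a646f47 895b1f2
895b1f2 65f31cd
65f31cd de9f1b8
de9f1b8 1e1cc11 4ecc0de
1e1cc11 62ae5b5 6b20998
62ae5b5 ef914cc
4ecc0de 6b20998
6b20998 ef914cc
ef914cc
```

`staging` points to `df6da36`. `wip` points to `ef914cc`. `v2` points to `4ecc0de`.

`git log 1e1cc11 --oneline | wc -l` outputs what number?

Walking parent pointers from 1e1cc11: reachable set = {1e1cc11, 62ae5b5, 6b20998, ef914cc}.
That is 4 commits.

4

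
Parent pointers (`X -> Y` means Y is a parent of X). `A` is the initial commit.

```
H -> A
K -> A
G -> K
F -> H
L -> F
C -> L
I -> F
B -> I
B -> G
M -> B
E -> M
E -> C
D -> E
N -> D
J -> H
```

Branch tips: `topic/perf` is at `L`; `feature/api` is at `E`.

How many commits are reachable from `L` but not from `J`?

2

Reachable from L: {A, F, H, L}.
Reachable from J: {A, H, J}.
In L's history but not J's: {F, L} — 2 commits.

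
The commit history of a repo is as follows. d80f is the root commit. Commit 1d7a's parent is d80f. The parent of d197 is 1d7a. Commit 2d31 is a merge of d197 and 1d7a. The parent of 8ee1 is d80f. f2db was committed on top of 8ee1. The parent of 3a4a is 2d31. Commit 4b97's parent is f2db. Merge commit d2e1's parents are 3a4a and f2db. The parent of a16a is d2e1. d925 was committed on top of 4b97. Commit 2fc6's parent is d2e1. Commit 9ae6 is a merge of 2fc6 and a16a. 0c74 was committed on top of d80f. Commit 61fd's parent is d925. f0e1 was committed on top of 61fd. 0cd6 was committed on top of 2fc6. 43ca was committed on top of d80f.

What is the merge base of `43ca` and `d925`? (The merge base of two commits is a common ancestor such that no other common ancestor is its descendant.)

d80f

Ancestors of 43ca: {43ca, d80f}.
Ancestors of d925: {4b97, 8ee1, d80f, d925, f2db}.
Common ancestors: {d80f}.
The only common ancestor is d80f, so it is the merge base.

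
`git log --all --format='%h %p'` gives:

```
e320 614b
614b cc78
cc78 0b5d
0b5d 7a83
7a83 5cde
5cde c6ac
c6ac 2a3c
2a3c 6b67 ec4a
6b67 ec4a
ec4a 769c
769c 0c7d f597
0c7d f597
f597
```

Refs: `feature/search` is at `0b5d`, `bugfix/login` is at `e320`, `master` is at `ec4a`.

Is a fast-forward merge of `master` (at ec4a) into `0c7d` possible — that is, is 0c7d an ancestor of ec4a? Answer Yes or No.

A fast-forward from 0c7d to ec4a is possible iff 0c7d is an ancestor of ec4a.
Ancestors of ec4a: {0c7d, 769c, ec4a, f597}.
0c7d is among them, so fast-forward is possible.

Yes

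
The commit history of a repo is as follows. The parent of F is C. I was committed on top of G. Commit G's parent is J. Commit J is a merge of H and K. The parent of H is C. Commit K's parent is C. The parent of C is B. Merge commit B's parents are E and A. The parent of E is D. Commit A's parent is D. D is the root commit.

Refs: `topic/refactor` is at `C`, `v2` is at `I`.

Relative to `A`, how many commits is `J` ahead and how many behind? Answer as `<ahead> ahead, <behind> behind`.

Reachable from J: {A, B, C, D, E, H, J, K}.
Reachable from A: {A, D}.
Only in J's history (ahead): {B, C, E, H, J, K} — 6.
Only in A's history (behind): {} — 0.

6 ahead, 0 behind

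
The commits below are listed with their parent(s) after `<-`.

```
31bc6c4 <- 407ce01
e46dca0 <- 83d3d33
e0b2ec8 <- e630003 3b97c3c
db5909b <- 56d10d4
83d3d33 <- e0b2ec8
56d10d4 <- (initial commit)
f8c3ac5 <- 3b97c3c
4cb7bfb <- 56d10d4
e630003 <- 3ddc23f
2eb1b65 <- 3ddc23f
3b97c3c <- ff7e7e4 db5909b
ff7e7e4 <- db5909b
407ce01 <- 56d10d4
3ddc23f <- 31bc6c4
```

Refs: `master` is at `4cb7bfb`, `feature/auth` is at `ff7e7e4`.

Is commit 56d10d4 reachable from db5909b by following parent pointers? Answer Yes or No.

Yes

Ancestors of db5909b (commits reachable by following parents): {56d10d4, db5909b}.
56d10d4 is in that set, so it is an ancestor of db5909b.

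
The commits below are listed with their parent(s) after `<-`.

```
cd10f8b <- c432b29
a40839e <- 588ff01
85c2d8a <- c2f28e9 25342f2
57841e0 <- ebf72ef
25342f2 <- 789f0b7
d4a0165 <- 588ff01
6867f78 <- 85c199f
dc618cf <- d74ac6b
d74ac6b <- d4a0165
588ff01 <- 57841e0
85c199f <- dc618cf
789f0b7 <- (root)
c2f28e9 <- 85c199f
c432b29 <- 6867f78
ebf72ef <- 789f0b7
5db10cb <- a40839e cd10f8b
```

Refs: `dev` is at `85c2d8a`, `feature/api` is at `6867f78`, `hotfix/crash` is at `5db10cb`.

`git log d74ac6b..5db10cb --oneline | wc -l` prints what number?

Reachable from 5db10cb: {57841e0, 588ff01, 5db10cb, 6867f78, 789f0b7, 85c199f, a40839e, c432b29, cd10f8b, d4a0165, d74ac6b, dc618cf, ebf72ef}.
Reachable from d74ac6b: {57841e0, 588ff01, 789f0b7, d4a0165, d74ac6b, ebf72ef}.
In 5db10cb's history but not d74ac6b's: {5db10cb, 6867f78, 85c199f, a40839e, c432b29, cd10f8b, dc618cf} — 7 commits.

7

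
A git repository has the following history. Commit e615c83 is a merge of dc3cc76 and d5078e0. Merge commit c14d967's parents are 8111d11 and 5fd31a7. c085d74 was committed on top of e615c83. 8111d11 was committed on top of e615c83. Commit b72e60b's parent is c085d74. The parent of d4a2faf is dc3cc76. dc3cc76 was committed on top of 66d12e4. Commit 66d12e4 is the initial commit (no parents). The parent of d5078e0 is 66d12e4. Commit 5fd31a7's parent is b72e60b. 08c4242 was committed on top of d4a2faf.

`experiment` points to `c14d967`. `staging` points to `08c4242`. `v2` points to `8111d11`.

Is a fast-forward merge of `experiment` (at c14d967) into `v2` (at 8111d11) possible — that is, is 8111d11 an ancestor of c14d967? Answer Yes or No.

Yes

A fast-forward from 8111d11 to c14d967 is possible iff 8111d11 is an ancestor of c14d967.
Ancestors of c14d967: {5fd31a7, 66d12e4, 8111d11, b72e60b, c085d74, c14d967, d5078e0, dc3cc76, e615c83}.
8111d11 is among them, so fast-forward is possible.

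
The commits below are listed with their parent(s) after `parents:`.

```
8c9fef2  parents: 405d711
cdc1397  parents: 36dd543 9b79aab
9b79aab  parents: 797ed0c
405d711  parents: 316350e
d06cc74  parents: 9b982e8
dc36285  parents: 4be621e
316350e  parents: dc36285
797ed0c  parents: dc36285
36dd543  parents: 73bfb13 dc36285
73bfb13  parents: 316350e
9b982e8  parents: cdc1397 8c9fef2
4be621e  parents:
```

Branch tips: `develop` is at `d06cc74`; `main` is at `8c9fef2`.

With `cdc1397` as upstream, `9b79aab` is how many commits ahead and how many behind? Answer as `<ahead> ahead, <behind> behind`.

0 ahead, 4 behind

Reachable from 9b79aab: {4be621e, 797ed0c, 9b79aab, dc36285}.
Reachable from cdc1397: {316350e, 36dd543, 4be621e, 73bfb13, 797ed0c, 9b79aab, cdc1397, dc36285}.
Only in 9b79aab's history (ahead): {} — 0.
Only in cdc1397's history (behind): {316350e, 36dd543, 73bfb13, cdc1397} — 4.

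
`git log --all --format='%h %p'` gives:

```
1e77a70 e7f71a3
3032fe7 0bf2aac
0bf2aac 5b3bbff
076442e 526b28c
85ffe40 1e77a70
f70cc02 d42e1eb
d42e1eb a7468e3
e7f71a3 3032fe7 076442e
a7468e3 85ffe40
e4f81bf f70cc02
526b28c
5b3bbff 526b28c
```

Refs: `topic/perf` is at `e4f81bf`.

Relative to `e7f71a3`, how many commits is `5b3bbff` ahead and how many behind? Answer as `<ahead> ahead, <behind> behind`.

Reachable from 5b3bbff: {526b28c, 5b3bbff}.
Reachable from e7f71a3: {076442e, 0bf2aac, 3032fe7, 526b28c, 5b3bbff, e7f71a3}.
Only in 5b3bbff's history (ahead): {} — 0.
Only in e7f71a3's history (behind): {076442e, 0bf2aac, 3032fe7, e7f71a3} — 4.

0 ahead, 4 behind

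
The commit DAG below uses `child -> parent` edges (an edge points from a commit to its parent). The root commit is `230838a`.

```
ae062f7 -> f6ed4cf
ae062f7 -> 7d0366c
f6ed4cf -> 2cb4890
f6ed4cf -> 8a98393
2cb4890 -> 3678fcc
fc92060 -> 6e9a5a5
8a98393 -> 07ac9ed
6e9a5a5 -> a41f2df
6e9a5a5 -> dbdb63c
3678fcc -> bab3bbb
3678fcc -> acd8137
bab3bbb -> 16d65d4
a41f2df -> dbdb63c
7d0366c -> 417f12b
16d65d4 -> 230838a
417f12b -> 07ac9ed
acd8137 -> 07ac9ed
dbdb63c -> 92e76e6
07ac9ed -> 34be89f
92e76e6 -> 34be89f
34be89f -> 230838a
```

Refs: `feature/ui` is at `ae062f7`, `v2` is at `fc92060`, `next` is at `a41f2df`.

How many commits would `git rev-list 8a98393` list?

Walking parent pointers from 8a98393: reachable set = {07ac9ed, 230838a, 34be89f, 8a98393}.
That is 4 commits.

4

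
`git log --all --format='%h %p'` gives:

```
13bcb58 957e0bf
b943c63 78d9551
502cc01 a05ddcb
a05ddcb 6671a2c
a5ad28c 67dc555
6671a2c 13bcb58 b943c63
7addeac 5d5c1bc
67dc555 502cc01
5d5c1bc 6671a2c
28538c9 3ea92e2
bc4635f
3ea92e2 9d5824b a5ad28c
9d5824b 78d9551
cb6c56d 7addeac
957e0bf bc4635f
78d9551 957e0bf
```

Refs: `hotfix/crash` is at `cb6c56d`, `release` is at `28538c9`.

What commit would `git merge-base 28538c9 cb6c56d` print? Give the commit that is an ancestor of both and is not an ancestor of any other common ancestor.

Ancestors of 28538c9: {13bcb58, 28538c9, 3ea92e2, 502cc01, 6671a2c, 67dc555, 78d9551, 957e0bf, 9d5824b, a05ddcb, a5ad28c, b943c63, bc4635f}.
Ancestors of cb6c56d: {13bcb58, 5d5c1bc, 6671a2c, 78d9551, 7addeac, 957e0bf, b943c63, bc4635f, cb6c56d}.
Common ancestors: {13bcb58, 6671a2c, 78d9551, 957e0bf, b943c63, bc4635f}.
Among these, 6671a2c is not an ancestor of any other common ancestor — it is the merge base.

6671a2c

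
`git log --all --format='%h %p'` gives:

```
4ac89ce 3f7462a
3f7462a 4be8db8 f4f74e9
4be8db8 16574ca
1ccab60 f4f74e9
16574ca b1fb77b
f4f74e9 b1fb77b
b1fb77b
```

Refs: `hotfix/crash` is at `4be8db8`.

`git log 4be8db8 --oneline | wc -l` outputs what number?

Walking parent pointers from 4be8db8: reachable set = {16574ca, 4be8db8, b1fb77b}.
That is 3 commits.

3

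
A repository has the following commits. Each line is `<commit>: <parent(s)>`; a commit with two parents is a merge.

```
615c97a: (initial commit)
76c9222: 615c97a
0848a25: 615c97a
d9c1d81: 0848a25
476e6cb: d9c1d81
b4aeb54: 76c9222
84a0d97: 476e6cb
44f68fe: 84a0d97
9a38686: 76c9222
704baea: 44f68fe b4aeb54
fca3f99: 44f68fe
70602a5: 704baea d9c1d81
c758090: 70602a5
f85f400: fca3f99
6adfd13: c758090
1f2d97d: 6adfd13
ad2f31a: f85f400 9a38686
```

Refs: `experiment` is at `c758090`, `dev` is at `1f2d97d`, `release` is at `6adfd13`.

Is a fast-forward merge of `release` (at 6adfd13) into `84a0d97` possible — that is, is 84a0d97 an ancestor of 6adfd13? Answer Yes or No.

Yes

A fast-forward from 84a0d97 to 6adfd13 is possible iff 84a0d97 is an ancestor of 6adfd13.
Ancestors of 6adfd13: {0848a25, 44f68fe, 476e6cb, 615c97a, 6adfd13, 704baea, 70602a5, 76c9222, 84a0d97, b4aeb54, c758090, d9c1d81}.
84a0d97 is among them, so fast-forward is possible.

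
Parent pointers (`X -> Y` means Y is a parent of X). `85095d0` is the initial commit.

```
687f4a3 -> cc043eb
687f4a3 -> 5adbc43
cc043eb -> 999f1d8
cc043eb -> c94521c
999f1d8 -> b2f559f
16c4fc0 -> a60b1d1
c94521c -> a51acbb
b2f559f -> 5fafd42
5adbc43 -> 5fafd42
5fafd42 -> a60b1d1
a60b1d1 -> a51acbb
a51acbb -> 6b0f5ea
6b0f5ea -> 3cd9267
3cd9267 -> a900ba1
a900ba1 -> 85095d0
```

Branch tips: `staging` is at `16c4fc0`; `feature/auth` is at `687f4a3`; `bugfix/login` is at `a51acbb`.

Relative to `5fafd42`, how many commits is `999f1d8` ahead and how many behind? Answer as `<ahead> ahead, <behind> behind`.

2 ahead, 0 behind

Reachable from 999f1d8: {3cd9267, 5fafd42, 6b0f5ea, 85095d0, 999f1d8, a51acbb, a60b1d1, a900ba1, b2f559f}.
Reachable from 5fafd42: {3cd9267, 5fafd42, 6b0f5ea, 85095d0, a51acbb, a60b1d1, a900ba1}.
Only in 999f1d8's history (ahead): {999f1d8, b2f559f} — 2.
Only in 5fafd42's history (behind): {} — 0.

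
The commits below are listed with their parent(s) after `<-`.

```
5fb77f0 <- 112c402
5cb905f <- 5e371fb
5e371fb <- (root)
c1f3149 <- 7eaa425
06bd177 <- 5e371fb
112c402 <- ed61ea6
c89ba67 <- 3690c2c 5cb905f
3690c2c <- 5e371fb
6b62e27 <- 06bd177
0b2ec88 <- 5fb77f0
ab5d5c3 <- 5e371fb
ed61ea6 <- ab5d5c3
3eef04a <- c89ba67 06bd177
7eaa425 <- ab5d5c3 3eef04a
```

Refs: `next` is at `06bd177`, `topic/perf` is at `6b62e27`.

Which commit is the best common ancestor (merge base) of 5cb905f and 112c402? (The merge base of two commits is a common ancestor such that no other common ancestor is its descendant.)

5e371fb

Ancestors of 5cb905f: {5cb905f, 5e371fb}.
Ancestors of 112c402: {112c402, 5e371fb, ab5d5c3, ed61ea6}.
Common ancestors: {5e371fb}.
The only common ancestor is 5e371fb, so it is the merge base.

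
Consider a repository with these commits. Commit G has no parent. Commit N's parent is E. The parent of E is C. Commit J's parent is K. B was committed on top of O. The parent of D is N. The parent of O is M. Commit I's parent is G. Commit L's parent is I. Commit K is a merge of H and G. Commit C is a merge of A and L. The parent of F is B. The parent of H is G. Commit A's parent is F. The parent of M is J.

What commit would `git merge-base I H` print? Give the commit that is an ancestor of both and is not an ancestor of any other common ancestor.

Ancestors of I: {G, I}.
Ancestors of H: {G, H}.
Common ancestors: {G}.
The only common ancestor is G, so it is the merge base.

G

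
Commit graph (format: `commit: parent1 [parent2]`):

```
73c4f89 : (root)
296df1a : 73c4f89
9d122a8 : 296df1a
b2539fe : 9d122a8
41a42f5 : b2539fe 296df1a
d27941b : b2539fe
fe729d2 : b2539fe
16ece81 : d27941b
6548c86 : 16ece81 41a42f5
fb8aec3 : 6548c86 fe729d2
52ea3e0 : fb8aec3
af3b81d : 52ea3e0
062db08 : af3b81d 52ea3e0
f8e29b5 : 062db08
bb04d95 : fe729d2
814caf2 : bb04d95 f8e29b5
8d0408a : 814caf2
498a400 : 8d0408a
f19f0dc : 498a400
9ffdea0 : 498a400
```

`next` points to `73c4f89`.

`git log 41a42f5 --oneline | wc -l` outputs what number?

Walking parent pointers from 41a42f5: reachable set = {296df1a, 41a42f5, 73c4f89, 9d122a8, b2539fe}.
That is 5 commits.

5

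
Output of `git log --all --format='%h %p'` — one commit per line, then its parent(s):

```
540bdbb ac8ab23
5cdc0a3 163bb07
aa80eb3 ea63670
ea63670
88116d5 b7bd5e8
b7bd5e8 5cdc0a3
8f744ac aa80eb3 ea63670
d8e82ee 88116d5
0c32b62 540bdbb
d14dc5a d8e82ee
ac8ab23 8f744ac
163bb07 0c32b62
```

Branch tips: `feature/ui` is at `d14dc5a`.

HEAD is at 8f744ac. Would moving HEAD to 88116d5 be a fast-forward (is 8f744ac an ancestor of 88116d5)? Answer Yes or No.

A fast-forward from 8f744ac to 88116d5 is possible iff 8f744ac is an ancestor of 88116d5.
Ancestors of 88116d5: {0c32b62, 163bb07, 540bdbb, 5cdc0a3, 88116d5, 8f744ac, aa80eb3, ac8ab23, b7bd5e8, ea63670}.
8f744ac is among them, so fast-forward is possible.

Yes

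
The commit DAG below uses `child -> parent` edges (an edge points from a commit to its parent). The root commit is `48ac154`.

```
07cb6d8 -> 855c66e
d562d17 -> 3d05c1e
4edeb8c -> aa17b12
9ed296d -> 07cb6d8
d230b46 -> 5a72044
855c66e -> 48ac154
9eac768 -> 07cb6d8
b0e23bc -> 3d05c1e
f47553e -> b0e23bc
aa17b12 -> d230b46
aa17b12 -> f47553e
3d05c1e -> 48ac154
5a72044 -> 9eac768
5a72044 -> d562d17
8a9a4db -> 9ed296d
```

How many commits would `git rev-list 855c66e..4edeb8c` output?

Reachable from 4edeb8c: {07cb6d8, 3d05c1e, 48ac154, 4edeb8c, 5a72044, 855c66e, 9eac768, aa17b12, b0e23bc, d230b46, d562d17, f47553e}.
Reachable from 855c66e: {48ac154, 855c66e}.
In 4edeb8c's history but not 855c66e's: {07cb6d8, 3d05c1e, 4edeb8c, 5a72044, 9eac768, aa17b12, b0e23bc, d230b46, d562d17, f47553e} — 10 commits.

10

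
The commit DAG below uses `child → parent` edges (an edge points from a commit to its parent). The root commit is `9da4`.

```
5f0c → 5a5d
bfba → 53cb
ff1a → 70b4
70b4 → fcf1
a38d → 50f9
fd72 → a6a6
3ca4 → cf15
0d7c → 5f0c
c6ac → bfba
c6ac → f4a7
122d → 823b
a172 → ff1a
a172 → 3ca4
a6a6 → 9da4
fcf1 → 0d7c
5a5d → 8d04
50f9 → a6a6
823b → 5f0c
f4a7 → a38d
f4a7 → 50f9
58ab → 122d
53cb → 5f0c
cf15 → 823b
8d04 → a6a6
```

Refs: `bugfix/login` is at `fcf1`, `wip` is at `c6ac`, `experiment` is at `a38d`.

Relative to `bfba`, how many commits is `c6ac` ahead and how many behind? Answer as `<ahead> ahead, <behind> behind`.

Reachable from c6ac: {50f9, 53cb, 5a5d, 5f0c, 8d04, 9da4, a38d, a6a6, bfba, c6ac, f4a7}.
Reachable from bfba: {53cb, 5a5d, 5f0c, 8d04, 9da4, a6a6, bfba}.
Only in c6ac's history (ahead): {50f9, a38d, c6ac, f4a7} — 4.
Only in bfba's history (behind): {} — 0.

4 ahead, 0 behind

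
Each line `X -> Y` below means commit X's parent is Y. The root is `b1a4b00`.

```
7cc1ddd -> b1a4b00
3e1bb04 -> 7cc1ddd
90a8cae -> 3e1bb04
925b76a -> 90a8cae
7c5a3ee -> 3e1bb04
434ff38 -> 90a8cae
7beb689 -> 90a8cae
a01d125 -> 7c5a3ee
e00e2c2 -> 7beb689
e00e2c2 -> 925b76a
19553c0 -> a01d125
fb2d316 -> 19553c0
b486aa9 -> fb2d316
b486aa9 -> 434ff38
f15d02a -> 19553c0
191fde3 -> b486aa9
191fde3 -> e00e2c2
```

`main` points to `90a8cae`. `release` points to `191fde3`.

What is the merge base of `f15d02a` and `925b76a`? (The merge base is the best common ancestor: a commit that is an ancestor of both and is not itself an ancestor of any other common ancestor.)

Ancestors of f15d02a: {19553c0, 3e1bb04, 7c5a3ee, 7cc1ddd, a01d125, b1a4b00, f15d02a}.
Ancestors of 925b76a: {3e1bb04, 7cc1ddd, 90a8cae, 925b76a, b1a4b00}.
Common ancestors: {3e1bb04, 7cc1ddd, b1a4b00}.
Among these, 3e1bb04 is not an ancestor of any other common ancestor — it is the merge base.

3e1bb04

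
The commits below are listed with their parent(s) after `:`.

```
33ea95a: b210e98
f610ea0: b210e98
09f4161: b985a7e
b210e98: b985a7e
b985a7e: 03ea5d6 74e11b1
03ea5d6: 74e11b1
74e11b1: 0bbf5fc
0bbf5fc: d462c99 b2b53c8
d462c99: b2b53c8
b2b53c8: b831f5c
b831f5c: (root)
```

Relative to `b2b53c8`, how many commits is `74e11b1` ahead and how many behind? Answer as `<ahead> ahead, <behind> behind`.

Reachable from 74e11b1: {0bbf5fc, 74e11b1, b2b53c8, b831f5c, d462c99}.
Reachable from b2b53c8: {b2b53c8, b831f5c}.
Only in 74e11b1's history (ahead): {0bbf5fc, 74e11b1, d462c99} — 3.
Only in b2b53c8's history (behind): {} — 0.

3 ahead, 0 behind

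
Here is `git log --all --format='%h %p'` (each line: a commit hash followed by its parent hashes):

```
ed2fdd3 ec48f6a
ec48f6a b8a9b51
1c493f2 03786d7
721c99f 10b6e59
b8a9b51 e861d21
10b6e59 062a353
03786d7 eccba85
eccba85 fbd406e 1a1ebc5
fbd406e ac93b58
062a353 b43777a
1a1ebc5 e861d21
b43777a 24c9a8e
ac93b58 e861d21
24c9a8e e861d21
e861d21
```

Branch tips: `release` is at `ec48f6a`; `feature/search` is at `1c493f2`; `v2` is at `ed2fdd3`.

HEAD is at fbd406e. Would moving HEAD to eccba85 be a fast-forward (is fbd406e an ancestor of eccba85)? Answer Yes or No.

A fast-forward from fbd406e to eccba85 is possible iff fbd406e is an ancestor of eccba85.
Ancestors of eccba85: {1a1ebc5, ac93b58, e861d21, eccba85, fbd406e}.
fbd406e is among them, so fast-forward is possible.

Yes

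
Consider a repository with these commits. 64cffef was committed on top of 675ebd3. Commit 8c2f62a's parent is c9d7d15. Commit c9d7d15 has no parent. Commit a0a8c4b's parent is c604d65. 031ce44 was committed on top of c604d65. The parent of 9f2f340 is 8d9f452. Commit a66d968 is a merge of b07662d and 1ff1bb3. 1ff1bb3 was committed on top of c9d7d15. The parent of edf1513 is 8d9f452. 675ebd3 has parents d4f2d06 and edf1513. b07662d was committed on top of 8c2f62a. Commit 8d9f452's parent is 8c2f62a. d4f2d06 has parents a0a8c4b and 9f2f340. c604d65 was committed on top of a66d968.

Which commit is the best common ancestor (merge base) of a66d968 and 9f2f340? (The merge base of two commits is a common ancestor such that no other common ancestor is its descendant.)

8c2f62a

Ancestors of a66d968: {1ff1bb3, 8c2f62a, a66d968, b07662d, c9d7d15}.
Ancestors of 9f2f340: {8c2f62a, 8d9f452, 9f2f340, c9d7d15}.
Common ancestors: {8c2f62a, c9d7d15}.
Among these, 8c2f62a is not an ancestor of any other common ancestor — it is the merge base.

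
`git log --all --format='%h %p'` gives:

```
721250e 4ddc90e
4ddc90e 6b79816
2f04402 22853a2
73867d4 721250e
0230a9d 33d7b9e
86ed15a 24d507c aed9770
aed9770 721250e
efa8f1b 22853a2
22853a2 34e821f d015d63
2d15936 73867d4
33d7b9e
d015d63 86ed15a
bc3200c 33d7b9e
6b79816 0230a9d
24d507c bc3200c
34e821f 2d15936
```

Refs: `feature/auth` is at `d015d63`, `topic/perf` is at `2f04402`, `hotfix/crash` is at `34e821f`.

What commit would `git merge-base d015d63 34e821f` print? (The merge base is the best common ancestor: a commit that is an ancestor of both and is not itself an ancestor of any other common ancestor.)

Ancestors of d015d63: {0230a9d, 24d507c, 33d7b9e, 4ddc90e, 6b79816, 721250e, 86ed15a, aed9770, bc3200c, d015d63}.
Ancestors of 34e821f: {0230a9d, 2d15936, 33d7b9e, 34e821f, 4ddc90e, 6b79816, 721250e, 73867d4}.
Common ancestors: {0230a9d, 33d7b9e, 4ddc90e, 6b79816, 721250e}.
Among these, 721250e is not an ancestor of any other common ancestor — it is the merge base.

721250e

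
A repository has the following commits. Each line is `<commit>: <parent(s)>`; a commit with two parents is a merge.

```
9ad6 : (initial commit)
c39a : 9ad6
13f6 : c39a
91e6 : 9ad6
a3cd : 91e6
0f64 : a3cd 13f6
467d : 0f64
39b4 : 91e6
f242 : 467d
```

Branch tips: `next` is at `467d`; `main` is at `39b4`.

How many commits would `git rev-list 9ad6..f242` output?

Reachable from f242: {0f64, 13f6, 467d, 91e6, 9ad6, a3cd, c39a, f242}.
Reachable from 9ad6: {9ad6}.
In f242's history but not 9ad6's: {0f64, 13f6, 467d, 91e6, a3cd, c39a, f242} — 7 commits.

7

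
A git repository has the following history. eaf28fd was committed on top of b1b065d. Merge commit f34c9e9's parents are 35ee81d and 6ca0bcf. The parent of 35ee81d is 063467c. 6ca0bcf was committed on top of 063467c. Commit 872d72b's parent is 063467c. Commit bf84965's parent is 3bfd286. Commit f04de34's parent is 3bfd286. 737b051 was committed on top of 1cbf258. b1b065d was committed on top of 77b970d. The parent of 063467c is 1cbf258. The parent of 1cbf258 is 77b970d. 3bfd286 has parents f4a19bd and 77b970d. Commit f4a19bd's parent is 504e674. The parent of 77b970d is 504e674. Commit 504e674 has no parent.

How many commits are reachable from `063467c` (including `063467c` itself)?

4

Walking parent pointers from 063467c: reachable set = {063467c, 1cbf258, 504e674, 77b970d}.
That is 4 commits.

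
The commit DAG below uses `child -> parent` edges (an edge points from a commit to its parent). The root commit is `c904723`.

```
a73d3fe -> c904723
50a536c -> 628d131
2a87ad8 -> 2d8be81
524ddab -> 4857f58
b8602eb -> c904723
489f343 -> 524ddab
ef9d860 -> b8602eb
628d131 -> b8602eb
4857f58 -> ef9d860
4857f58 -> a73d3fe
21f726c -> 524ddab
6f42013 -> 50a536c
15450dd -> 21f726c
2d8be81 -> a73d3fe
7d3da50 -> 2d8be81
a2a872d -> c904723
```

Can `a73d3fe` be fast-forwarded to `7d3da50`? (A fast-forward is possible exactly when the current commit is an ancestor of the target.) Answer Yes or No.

Yes

A fast-forward from a73d3fe to 7d3da50 is possible iff a73d3fe is an ancestor of 7d3da50.
Ancestors of 7d3da50: {2d8be81, 7d3da50, a73d3fe, c904723}.
a73d3fe is among them, so fast-forward is possible.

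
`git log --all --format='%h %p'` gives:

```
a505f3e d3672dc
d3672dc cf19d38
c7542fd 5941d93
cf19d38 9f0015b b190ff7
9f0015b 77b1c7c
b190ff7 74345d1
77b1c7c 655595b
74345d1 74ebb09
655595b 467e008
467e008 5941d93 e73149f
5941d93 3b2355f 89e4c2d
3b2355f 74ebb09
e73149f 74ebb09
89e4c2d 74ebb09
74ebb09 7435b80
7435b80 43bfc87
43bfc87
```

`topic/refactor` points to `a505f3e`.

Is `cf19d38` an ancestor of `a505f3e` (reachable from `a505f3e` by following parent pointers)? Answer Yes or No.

Ancestors of a505f3e (commits reachable by following parents): {3b2355f, 43bfc87, 467e008, 5941d93, 655595b, 74345d1, 7435b80, 74ebb09, 77b1c7c, 89e4c2d, 9f0015b, a505f3e, b190ff7, cf19d38, d3672dc, e73149f}.
cf19d38 is in that set, so it is an ancestor of a505f3e.

Yes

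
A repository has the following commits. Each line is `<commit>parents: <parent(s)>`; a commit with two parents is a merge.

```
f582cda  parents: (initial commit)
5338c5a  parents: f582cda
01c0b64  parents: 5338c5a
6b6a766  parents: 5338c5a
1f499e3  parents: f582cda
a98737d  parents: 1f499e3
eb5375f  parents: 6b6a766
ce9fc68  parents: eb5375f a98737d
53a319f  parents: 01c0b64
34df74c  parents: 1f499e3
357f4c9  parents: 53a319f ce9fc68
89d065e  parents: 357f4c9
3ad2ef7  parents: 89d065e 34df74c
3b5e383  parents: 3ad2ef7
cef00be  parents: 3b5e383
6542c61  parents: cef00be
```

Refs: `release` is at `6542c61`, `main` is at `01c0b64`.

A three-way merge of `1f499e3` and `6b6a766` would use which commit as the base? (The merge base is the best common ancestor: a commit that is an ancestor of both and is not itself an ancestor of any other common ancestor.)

Ancestors of 1f499e3: {1f499e3, f582cda}.
Ancestors of 6b6a766: {5338c5a, 6b6a766, f582cda}.
Common ancestors: {f582cda}.
The only common ancestor is f582cda, so it is the merge base.

f582cda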